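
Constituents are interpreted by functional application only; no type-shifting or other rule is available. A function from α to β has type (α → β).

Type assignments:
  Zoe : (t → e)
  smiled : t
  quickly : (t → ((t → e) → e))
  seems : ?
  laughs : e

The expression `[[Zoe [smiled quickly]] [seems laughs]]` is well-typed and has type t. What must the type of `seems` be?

At [[Zoe [smiled quickly]] [seems laughs]] (required: t): [Zoe [smiled quickly]] is e, which is not a function with range t; hence [seems laughs] is the functor — type (e → t).
At [seems laughs] (required: (e → t)): laughs is e, which is not a function with range (e → t); hence seems is the functor — type (e → (e → t)).

(e → (e → t))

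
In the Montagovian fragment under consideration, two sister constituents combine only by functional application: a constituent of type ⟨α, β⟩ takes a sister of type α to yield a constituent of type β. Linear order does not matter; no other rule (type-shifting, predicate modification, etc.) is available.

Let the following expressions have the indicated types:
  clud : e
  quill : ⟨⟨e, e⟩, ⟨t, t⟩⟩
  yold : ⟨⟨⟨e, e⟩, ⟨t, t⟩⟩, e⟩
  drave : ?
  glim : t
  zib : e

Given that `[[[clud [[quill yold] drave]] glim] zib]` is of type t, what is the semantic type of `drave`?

[[[clud [[quill yold] drave]] glim] zib] must have type t. The sister zib has type e; that is not a function onto t, so [[clud [[quill yold] drave]] glim] must be the functor, of type ⟨e, t⟩.
[[clud [[quill yold] drave]] glim] must have type ⟨e, t⟩. The sister glim has type t; that is not a function onto ⟨e, t⟩, so [clud [[quill yold] drave]] must be the functor, of type ⟨t, ⟨e, t⟩⟩.
[clud [[quill yold] drave]] must have type ⟨t, ⟨e, t⟩⟩. The sister clud has type e; that is not a function onto ⟨t, ⟨e, t⟩⟩, so [[quill yold] drave] must be the functor, of type ⟨e, ⟨t, ⟨e, t⟩⟩⟩.
[[quill yold] drave] must have type ⟨e, ⟨t, ⟨e, t⟩⟩⟩. The sister [quill yold] has type e; that is not a function onto ⟨e, ⟨t, ⟨e, t⟩⟩⟩, so drave must be the functor, of type ⟨e, ⟨e, ⟨t, ⟨e, t⟩⟩⟩⟩.

⟨e, ⟨e, ⟨t, ⟨e, t⟩⟩⟩⟩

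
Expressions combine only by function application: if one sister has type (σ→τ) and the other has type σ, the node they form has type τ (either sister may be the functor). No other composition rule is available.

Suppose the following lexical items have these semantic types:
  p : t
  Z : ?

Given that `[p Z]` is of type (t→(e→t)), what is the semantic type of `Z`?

[p Z] is required to be (t→(e→t)). p : t cannot yield (t→(e→t)) as functor, so Z : (t→(t→(e→t))).

(t→(t→(e→t)))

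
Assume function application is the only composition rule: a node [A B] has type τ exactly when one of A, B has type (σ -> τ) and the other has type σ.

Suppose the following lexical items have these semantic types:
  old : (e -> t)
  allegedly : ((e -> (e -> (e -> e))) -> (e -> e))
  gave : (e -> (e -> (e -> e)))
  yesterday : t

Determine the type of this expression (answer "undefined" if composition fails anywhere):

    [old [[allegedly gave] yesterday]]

undefined

[allegedly gave]: allegedly is ((e -> (e -> (e -> e))) -> (e -> e)), gave is (e -> (e -> (e -> e))); result (e -> e).
[[allegedly gave] yesterday]: (e -> e) with t — neither is a function whose domain matches the other; composition fails here.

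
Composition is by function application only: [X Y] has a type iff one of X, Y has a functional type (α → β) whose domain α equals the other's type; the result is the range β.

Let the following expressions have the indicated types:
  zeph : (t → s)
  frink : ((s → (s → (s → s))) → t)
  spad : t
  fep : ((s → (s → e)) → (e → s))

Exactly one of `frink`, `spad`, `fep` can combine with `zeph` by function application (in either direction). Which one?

spad

frink : ((s → (s → (s → s))) → t) — zeph needs t; frink needs (s → (s → (s → s))); neither fits.
spad — combines: zeph : (t → s) takes spad : t as argument, giving s.
fep : ((s → (s → e)) → (e → s)) — zeph needs t; fep needs (s → (s → e)); neither fits.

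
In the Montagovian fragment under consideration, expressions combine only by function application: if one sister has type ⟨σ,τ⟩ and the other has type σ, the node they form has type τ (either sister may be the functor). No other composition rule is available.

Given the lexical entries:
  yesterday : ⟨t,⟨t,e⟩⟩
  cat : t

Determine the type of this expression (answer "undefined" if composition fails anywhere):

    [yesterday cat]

At [yesterday cat], yesterday : ⟨t,⟨t,e⟩⟩ takes cat : t, giving ⟨t,e⟩.

⟨t,e⟩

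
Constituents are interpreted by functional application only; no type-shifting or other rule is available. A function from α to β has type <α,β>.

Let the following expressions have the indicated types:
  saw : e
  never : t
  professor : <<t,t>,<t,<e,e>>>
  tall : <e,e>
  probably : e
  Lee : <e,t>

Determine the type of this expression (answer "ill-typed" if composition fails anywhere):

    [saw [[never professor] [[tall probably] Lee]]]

ill-typed

[never professor]: t and <<t,t>,<t,<e,e>>> cannot combine by function application — type clash.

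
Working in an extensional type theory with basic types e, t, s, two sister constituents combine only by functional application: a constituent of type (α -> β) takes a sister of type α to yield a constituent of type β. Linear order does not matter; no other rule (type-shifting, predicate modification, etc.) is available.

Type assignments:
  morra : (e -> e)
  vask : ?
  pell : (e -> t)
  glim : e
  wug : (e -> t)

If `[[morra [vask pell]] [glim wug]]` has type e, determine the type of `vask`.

For [[morra [vask pell]] [glim wug]] to have type e with [glim wug] of type t, [morra [vask pell]] must be the function: [morra [vask pell]] : (t -> e).
For [morra [vask pell]] to have type (t -> e) with morra of type (e -> e), [vask pell] must be the function: [vask pell] : ((e -> e) -> (t -> e)).
For [vask pell] to have type ((e -> e) -> (t -> e)) with pell of type (e -> t), vask must be the function: vask : ((e -> t) -> ((e -> e) -> (t -> e))).

((e -> t) -> ((e -> e) -> (t -> e)))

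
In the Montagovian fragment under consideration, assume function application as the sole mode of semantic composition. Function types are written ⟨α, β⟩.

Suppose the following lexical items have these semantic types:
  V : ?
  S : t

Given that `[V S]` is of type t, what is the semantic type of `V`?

⟨t, t⟩

At [V S] (required: t): S is t, which is not a function with range t; hence V is the functor — type ⟨t, t⟩.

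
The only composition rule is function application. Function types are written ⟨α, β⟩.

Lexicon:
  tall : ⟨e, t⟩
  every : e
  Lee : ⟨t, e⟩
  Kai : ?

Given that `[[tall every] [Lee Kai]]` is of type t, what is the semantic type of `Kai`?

[[tall every] [Lee Kai]] must have type t. The sister [tall every] has type t; that is not a function onto t, so [Lee Kai] must be the functor, of type ⟨t, t⟩.
[Lee Kai] must have type ⟨t, t⟩. The sister Lee has type ⟨t, e⟩; that is not a function onto ⟨t, t⟩, so Kai must be the functor, of type ⟨⟨t, e⟩, ⟨t, t⟩⟩.

⟨⟨t, e⟩, ⟨t, t⟩⟩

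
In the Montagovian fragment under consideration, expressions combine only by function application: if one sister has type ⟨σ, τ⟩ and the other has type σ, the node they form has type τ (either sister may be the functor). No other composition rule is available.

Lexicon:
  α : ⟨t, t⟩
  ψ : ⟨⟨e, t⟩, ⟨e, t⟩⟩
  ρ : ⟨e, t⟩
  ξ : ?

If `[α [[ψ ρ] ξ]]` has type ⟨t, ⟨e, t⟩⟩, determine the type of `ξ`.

⟨⟨e, t⟩, ⟨⟨t, t⟩, ⟨t, ⟨e, t⟩⟩⟩⟩

[α [[ψ ρ] ξ]] is required to be ⟨t, ⟨e, t⟩⟩. α : ⟨t, t⟩ cannot yield ⟨t, ⟨e, t⟩⟩ as functor, so [[ψ ρ] ξ] : ⟨⟨t, t⟩, ⟨t, ⟨e, t⟩⟩⟩.
[[ψ ρ] ξ] is required to be ⟨⟨t, t⟩, ⟨t, ⟨e, t⟩⟩⟩. [ψ ρ] : ⟨e, t⟩ cannot yield ⟨⟨t, t⟩, ⟨t, ⟨e, t⟩⟩⟩ as functor, so ξ : ⟨⟨e, t⟩, ⟨⟨t, t⟩, ⟨t, ⟨e, t⟩⟩⟩⟩.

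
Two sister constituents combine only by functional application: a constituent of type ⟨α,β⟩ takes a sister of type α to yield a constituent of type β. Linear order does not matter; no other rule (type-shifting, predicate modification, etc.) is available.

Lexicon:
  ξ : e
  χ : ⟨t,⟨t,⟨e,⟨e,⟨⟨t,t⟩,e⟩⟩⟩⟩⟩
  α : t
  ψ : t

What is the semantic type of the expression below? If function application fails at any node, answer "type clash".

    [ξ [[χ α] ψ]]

⟨e,⟨⟨t,t⟩,e⟩⟩

[χ α]: functor χ : ⟨t,⟨t,⟨e,⟨e,⟨⟨t,t⟩,e⟩⟩⟩⟩⟩, argument α : t; result ⟨t,⟨e,⟨e,⟨⟨t,t⟩,e⟩⟩⟩⟩.
[[χ α] ψ]: functor [χ α] : ⟨t,⟨e,⟨e,⟨⟨t,t⟩,e⟩⟩⟩⟩, argument ψ : t; result ⟨e,⟨e,⟨⟨t,t⟩,e⟩⟩⟩.
[ξ [[χ α] ψ]]: functor [[χ α] ψ] : ⟨e,⟨e,⟨⟨t,t⟩,e⟩⟩⟩, argument ξ : e; result ⟨e,⟨⟨t,t⟩,e⟩⟩.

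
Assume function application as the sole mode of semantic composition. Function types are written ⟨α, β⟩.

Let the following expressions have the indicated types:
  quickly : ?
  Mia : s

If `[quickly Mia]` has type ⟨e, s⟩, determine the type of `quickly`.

⟨s, ⟨e, s⟩⟩

At [quickly Mia] (required: ⟨e, s⟩): Mia is s, which is not a function with range ⟨e, s⟩; hence quickly is the functor — type ⟨s, ⟨e, s⟩⟩.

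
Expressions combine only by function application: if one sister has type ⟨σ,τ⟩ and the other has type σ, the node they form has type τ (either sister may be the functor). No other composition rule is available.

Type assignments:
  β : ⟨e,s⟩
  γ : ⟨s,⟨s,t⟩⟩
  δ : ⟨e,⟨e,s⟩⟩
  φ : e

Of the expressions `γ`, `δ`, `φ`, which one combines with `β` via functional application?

γ : ⟨s,⟨s,t⟩⟩ — no; β wants e, and γ wants s.
δ : ⟨e,⟨e,s⟩⟩ — no; β wants e, and δ wants e.
φ — combines: β : ⟨e,s⟩ takes φ : e as argument, giving s.

φ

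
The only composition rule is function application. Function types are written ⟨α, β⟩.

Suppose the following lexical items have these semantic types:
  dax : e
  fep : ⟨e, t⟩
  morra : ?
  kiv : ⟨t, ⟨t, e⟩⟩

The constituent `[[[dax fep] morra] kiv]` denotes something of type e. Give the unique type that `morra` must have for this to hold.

[[[dax fep] morra] kiv] is required to be e. kiv : ⟨t, ⟨t, e⟩⟩ cannot yield e as functor, so [[dax fep] morra] : ⟨⟨t, ⟨t, e⟩⟩, e⟩.
[[dax fep] morra] is required to be ⟨⟨t, ⟨t, e⟩⟩, e⟩. [dax fep] : t cannot yield ⟨⟨t, ⟨t, e⟩⟩, e⟩ as functor, so morra : ⟨t, ⟨⟨t, ⟨t, e⟩⟩, e⟩⟩.

⟨t, ⟨⟨t, ⟨t, e⟩⟩, e⟩⟩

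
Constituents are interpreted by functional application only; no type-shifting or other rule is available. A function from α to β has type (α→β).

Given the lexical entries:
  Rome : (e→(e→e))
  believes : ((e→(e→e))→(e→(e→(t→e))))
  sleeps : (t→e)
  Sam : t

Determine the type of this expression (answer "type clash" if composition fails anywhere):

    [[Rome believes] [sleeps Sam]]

[Rome believes] — believes of type ((e→(e→e))→(e→(e→(t→e)))) combines with Rome of type (e→(e→e)): type (e→(e→(t→e))).
[sleeps Sam] — sleeps of type (t→e) combines with Sam of type t: type e.
[[Rome believes] [sleeps Sam]] — [Rome believes] of type (e→(e→(t→e))) combines with [sleeps Sam] of type e: type (e→(t→e)).

(e→(t→e))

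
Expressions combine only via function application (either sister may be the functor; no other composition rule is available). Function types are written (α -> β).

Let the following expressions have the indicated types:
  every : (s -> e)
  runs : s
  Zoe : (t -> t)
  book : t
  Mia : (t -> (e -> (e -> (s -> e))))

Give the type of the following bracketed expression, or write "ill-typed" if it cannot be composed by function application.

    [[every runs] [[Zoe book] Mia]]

[every runs]: (s -> e) applied to s yields e.
[Zoe book]: (t -> t) applied to t yields t.
[[Zoe book] Mia]: (t -> (e -> (e -> (s -> e)))) applied to t yields (e -> (e -> (s -> e))).
[[every runs] [[Zoe book] Mia]]: (e -> (e -> (s -> e))) applied to e yields (e -> (s -> e)).

(e -> (s -> e))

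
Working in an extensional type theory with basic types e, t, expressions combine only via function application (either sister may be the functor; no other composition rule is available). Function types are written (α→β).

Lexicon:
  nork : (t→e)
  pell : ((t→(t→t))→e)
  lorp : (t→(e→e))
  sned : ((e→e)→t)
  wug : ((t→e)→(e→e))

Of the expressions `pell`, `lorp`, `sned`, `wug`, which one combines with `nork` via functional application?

pell : ((t→(t→t))→e) — does not combine with nork.
lorp : (t→(e→e)) — does not combine with nork.
sned : ((e→e)→t) — does not combine with nork.
wug — combines: wug : ((t→e)→(e→e)) takes nork : (t→e) as argument, giving (e→e).

wug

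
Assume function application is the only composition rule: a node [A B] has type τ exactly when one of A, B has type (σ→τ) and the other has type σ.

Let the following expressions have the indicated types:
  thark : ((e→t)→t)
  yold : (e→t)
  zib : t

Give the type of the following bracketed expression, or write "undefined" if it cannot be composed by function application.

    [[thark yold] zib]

[thark yold]: functor thark : ((e→t)→t), argument yold : (e→t); result t.
At [[thark yold] zib]: neither t nor t can take the other as argument; the node is ill-typed.

undefined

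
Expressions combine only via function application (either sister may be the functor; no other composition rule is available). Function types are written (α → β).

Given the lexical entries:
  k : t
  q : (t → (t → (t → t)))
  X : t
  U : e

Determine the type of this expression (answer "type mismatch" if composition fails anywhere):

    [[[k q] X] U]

type mismatch

[k q]: (t → (t → (t → t))) applied to t yields (t → (t → t)).
[[k q] X]: (t → (t → t)) applied to t yields (t → t).
[[[k q] X] U]: (t → t) and e cannot combine by function application — type clash.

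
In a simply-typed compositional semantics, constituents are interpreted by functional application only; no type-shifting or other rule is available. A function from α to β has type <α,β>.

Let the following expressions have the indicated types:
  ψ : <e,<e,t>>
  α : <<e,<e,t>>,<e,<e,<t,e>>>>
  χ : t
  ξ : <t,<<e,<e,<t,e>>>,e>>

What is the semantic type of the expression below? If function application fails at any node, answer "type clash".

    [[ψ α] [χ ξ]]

e

[ψ α]: α is <<e,<e,t>>,<e,<e,<t,e>>>>, ψ is <e,<e,t>>; result <e,<e,<t,e>>>.
[χ ξ]: ξ is <t,<<e,<e,<t,e>>>,e>>, χ is t; result <<e,<e,<t,e>>>,e>.
[[ψ α] [χ ξ]]: [χ ξ] is <<e,<e,<t,e>>>,e>, [ψ α] is <e,<e,<t,e>>>; result e.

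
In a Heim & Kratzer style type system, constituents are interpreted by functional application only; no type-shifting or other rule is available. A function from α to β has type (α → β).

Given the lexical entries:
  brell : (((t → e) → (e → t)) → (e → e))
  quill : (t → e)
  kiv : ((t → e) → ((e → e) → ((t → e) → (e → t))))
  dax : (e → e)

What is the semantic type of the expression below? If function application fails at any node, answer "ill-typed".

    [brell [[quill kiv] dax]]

(e → e)

[quill kiv]: functor kiv : ((t → e) → ((e → e) → ((t → e) → (e → t)))), argument quill : (t → e); result ((e → e) → ((t → e) → (e → t))).
[[quill kiv] dax]: functor [quill kiv] : ((e → e) → ((t → e) → (e → t))), argument dax : (e → e); result ((t → e) → (e → t)).
[brell [[quill kiv] dax]]: functor brell : (((t → e) → (e → t)) → (e → e)), argument [[quill kiv] dax] : ((t → e) → (e → t)); result (e → e).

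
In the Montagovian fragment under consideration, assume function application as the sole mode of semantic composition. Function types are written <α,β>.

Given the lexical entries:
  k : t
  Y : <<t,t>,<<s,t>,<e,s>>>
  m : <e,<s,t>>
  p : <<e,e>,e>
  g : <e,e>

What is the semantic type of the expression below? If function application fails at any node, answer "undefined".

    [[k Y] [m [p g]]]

undefined

[k Y]: t with <<t,t>,<<s,t>,<e,s>>> — neither is a function whose domain matches the other; composition fails here.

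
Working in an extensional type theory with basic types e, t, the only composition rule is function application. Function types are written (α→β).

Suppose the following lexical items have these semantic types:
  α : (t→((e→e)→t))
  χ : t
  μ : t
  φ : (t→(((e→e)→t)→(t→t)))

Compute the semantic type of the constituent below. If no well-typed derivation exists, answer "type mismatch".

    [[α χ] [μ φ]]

[α χ] — α of type (t→((e→e)→t)) combines with χ of type t: type ((e→e)→t).
[μ φ] — φ of type (t→(((e→e)→t)→(t→t))) combines with μ of type t: type (((e→e)→t)→(t→t)).
[[α χ] [μ φ]] — [μ φ] of type (((e→e)→t)→(t→t)) combines with [α χ] of type ((e→e)→t): type (t→t).

(t→t)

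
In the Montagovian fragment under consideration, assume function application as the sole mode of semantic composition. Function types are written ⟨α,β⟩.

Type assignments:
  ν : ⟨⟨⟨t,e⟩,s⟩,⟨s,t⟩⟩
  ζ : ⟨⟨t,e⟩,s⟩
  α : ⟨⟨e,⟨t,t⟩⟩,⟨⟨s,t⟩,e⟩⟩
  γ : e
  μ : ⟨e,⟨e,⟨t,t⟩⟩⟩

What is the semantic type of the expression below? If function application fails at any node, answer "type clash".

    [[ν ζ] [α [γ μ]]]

e

[ν ζ] — ν of type ⟨⟨⟨t,e⟩,s⟩,⟨s,t⟩⟩ combines with ζ of type ⟨⟨t,e⟩,s⟩: type ⟨s,t⟩.
[γ μ] — μ of type ⟨e,⟨e,⟨t,t⟩⟩⟩ combines with γ of type e: type ⟨e,⟨t,t⟩⟩.
[α [γ μ]] — α of type ⟨⟨e,⟨t,t⟩⟩,⟨⟨s,t⟩,e⟩⟩ combines with [γ μ] of type ⟨e,⟨t,t⟩⟩: type ⟨⟨s,t⟩,e⟩.
[[ν ζ] [α [γ μ]]] — [α [γ μ]] of type ⟨⟨s,t⟩,e⟩ combines with [ν ζ] of type ⟨s,t⟩: type e.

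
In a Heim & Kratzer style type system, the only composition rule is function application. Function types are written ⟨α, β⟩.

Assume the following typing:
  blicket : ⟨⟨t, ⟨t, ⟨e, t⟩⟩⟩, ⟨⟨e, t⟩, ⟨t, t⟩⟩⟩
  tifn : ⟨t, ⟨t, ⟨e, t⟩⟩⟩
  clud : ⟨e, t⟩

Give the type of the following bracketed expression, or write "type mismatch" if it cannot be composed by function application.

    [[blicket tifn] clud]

[blicket tifn]: functor blicket : ⟨⟨t, ⟨t, ⟨e, t⟩⟩⟩, ⟨⟨e, t⟩, ⟨t, t⟩⟩⟩, argument tifn : ⟨t, ⟨t, ⟨e, t⟩⟩⟩; result ⟨⟨e, t⟩, ⟨t, t⟩⟩.
[[blicket tifn] clud]: functor [blicket tifn] : ⟨⟨e, t⟩, ⟨t, t⟩⟩, argument clud : ⟨e, t⟩; result ⟨t, t⟩.

⟨t, t⟩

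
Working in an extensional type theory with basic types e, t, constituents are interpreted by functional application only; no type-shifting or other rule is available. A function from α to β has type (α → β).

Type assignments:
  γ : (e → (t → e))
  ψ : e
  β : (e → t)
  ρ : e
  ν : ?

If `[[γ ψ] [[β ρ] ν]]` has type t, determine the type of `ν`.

(t → ((t → e) → t))

[[γ ψ] [[β ρ] ν]] must have type t. The sister [γ ψ] has type (t → e); that is not a function onto t, so [[β ρ] ν] must be the functor, of type ((t → e) → t).
[[β ρ] ν] must have type ((t → e) → t). The sister [β ρ] has type t; that is not a function onto ((t → e) → t), so ν must be the functor, of type (t → ((t → e) → t)).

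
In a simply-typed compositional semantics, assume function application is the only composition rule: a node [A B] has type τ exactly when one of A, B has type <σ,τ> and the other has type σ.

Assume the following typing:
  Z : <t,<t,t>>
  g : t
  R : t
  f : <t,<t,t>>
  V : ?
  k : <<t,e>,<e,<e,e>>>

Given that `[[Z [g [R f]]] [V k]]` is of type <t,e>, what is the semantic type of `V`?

<<<t,e>,<e,<e,e>>>,<<t,t>,<t,e>>>

At [[Z [g [R f]]] [V k]] (required: <t,e>): [Z [g [R f]]] is <t,t>, which is not a function with range <t,e>; hence [V k] is the functor — type <<t,t>,<t,e>>.
At [V k] (required: <<t,t>,<t,e>>): k is <<t,e>,<e,<e,e>>>, which is not a function with range <<t,t>,<t,e>>; hence V is the functor — type <<<t,e>,<e,<e,e>>>,<<t,t>,<t,e>>>.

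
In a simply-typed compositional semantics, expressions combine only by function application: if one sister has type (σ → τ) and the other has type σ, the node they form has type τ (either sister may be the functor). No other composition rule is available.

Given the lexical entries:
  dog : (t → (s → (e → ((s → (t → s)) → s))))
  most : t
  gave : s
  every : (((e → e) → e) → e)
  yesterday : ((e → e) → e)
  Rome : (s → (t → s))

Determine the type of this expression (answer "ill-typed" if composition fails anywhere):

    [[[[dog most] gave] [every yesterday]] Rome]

s

[dog most]: dog is (t → (s → (e → ((s → (t → s)) → s)))), most is t; result (s → (e → ((s → (t → s)) → s))).
[[dog most] gave]: [dog most] is (s → (e → ((s → (t → s)) → s))), gave is s; result (e → ((s → (t → s)) → s)).
[every yesterday]: every is (((e → e) → e) → e), yesterday is ((e → e) → e); result e.
[[[dog most] gave] [every yesterday]]: [[dog most] gave] is (e → ((s → (t → s)) → s)), [every yesterday] is e; result ((s → (t → s)) → s).
[[[[dog most] gave] [every yesterday]] Rome]: [[[dog most] gave] [every yesterday]] is ((s → (t → s)) → s), Rome is (s → (t → s)); result s.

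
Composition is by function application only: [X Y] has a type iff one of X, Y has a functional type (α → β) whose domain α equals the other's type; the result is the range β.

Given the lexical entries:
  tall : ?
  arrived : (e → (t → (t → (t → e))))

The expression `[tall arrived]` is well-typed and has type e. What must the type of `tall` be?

At [tall arrived] (required: e): arrived is (e → (t → (t → (t → e)))), which is not a function with range e; hence tall is the functor — type ((e → (t → (t → (t → e)))) → e).

((e → (t → (t → (t → e)))) → e)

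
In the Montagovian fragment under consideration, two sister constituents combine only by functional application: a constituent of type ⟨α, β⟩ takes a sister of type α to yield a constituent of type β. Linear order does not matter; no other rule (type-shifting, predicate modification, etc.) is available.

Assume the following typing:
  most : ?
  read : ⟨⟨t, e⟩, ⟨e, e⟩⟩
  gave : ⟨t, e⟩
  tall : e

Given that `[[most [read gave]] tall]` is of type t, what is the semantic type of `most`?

For [[most [read gave]] tall] to have type t with tall of type e, [most [read gave]] must be the function: [most [read gave]] : ⟨e, t⟩.
For [most [read gave]] to have type ⟨e, t⟩ with [read gave] of type ⟨e, e⟩, most must be the function: most : ⟨⟨e, e⟩, ⟨e, t⟩⟩.

⟨⟨e, e⟩, ⟨e, t⟩⟩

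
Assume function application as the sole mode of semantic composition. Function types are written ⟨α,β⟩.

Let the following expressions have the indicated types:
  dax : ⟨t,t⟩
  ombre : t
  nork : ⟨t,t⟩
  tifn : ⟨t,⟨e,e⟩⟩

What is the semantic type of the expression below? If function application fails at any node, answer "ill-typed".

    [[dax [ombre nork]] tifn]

At [ombre nork], nork : ⟨t,t⟩ takes ombre : t, giving t.
At [dax [ombre nork]], dax : ⟨t,t⟩ takes [ombre nork] : t, giving t.
At [[dax [ombre nork]] tifn], tifn : ⟨t,⟨e,e⟩⟩ takes [dax [ombre nork]] : t, giving ⟨e,e⟩.

⟨e,e⟩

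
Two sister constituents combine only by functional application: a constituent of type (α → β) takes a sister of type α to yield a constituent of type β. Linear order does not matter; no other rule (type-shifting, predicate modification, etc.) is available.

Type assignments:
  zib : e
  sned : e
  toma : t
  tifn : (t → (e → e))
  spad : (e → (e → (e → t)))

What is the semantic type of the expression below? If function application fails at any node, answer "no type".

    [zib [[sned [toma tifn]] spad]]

[toma tifn]: functor tifn : (t → (e → e)), argument toma : t; result (e → e).
[sned [toma tifn]]: functor [toma tifn] : (e → e), argument sned : e; result e.
[[sned [toma tifn]] spad]: functor spad : (e → (e → (e → t))), argument [sned [toma tifn]] : e; result (e → (e → t)).
[zib [[sned [toma tifn]] spad]]: functor [[sned [toma tifn]] spad] : (e → (e → t)), argument zib : e; result (e → t).

(e → t)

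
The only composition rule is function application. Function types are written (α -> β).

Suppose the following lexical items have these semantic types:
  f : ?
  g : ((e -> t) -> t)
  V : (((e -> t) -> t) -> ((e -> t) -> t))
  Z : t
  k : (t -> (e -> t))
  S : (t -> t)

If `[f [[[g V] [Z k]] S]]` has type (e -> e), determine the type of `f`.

[f [[[g V] [Z k]] S]] must have type (e -> e). The sister [[[g V] [Z k]] S] has type t; that is not a function onto (e -> e), so f must be the functor, of type (t -> (e -> e)).

(t -> (e -> e))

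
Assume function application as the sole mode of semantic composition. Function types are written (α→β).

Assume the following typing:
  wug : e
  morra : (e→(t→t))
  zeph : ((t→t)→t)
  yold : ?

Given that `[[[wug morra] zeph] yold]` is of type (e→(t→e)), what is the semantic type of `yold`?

For [[[wug morra] zeph] yold] to have type (e→(t→e)) with [[wug morra] zeph] of type t, yold must be the function: yold : (t→(e→(t→e))).

(t→(e→(t→e)))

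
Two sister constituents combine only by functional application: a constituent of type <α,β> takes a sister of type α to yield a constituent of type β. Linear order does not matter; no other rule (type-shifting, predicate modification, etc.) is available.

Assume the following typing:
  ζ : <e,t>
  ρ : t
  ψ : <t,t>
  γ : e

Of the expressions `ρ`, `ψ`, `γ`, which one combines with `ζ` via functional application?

ρ : t — no; ζ wants e, and ρ wants nothing (atomic).
ψ : <t,t> — no; ζ wants e, and ψ wants t.
γ — combines: ζ : <e,t> takes γ : e as argument, giving t.

γ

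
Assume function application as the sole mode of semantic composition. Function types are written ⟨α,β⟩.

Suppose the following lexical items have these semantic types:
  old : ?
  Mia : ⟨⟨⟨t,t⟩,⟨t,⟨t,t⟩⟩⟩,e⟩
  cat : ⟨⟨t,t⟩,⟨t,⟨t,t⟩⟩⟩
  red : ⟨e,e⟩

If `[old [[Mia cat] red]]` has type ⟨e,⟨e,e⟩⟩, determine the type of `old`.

For [old [[Mia cat] red]] to have type ⟨e,⟨e,e⟩⟩ with [[Mia cat] red] of type e, old must be the function: old : ⟨e,⟨e,⟨e,e⟩⟩⟩.

⟨e,⟨e,⟨e,e⟩⟩⟩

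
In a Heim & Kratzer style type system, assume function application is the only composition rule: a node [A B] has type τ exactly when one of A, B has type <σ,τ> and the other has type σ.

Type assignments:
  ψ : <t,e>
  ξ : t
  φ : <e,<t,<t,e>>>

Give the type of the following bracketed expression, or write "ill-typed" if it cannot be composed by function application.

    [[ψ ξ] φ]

<t,<t,e>>

At [ψ ξ], ψ : <t,e> takes ξ : t, giving e.
At [[ψ ξ] φ], φ : <e,<t,<t,e>>> takes [ψ ξ] : e, giving <t,<t,e>>.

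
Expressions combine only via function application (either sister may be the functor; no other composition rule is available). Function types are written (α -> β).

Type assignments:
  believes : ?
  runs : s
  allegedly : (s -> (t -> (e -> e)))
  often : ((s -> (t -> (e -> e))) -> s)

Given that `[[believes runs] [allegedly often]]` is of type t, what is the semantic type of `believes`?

[[believes runs] [allegedly often]] must have type t. The sister [allegedly often] has type s; that is not a function onto t, so [believes runs] must be the functor, of type (s -> t).
[believes runs] must have type (s -> t). The sister runs has type s; that is not a function onto (s -> t), so believes must be the functor, of type (s -> (s -> t)).

(s -> (s -> t))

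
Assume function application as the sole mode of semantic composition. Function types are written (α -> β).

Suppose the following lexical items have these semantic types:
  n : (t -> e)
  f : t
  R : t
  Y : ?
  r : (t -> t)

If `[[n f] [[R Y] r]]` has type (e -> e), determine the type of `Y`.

[[n f] [[R Y] r]] is required to be (e -> e). [n f] : e cannot yield (e -> e) as functor, so [[R Y] r] : (e -> (e -> e)).
[[R Y] r] is required to be (e -> (e -> e)). r : (t -> t) cannot yield (e -> (e -> e)) as functor, so [R Y] : ((t -> t) -> (e -> (e -> e))).
[R Y] is required to be ((t -> t) -> (e -> (e -> e))). R : t cannot yield ((t -> t) -> (e -> (e -> e))) as functor, so Y : (t -> ((t -> t) -> (e -> (e -> e)))).

(t -> ((t -> t) -> (e -> (e -> e))))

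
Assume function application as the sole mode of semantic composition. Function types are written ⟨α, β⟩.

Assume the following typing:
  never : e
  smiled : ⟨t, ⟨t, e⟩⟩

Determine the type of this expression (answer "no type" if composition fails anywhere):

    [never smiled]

no type

[never smiled]: e and ⟨t, ⟨t, e⟩⟩ cannot combine by function application — type clash.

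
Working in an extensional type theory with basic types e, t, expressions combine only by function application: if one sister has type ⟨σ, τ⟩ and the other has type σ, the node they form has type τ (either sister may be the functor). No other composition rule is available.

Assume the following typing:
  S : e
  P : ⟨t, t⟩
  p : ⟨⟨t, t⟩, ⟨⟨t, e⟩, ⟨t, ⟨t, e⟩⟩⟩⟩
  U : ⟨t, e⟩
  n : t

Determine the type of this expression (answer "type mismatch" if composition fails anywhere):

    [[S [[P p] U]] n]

type mismatch

At [P p], p : ⟨⟨t, t⟩, ⟨⟨t, e⟩, ⟨t, ⟨t, e⟩⟩⟩⟩ takes P : ⟨t, t⟩, giving ⟨⟨t, e⟩, ⟨t, ⟨t, e⟩⟩⟩.
At [[P p] U], [P p] : ⟨⟨t, e⟩, ⟨t, ⟨t, e⟩⟩⟩ takes U : ⟨t, e⟩, giving ⟨t, ⟨t, e⟩⟩.
At [S [[P p] U]]: neither e nor ⟨t, ⟨t, e⟩⟩ can take the other as argument; the node is ill-typed.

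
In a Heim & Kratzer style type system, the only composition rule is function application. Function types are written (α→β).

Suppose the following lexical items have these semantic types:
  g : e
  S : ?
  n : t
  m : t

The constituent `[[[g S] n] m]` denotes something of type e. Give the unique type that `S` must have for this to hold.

(e→(t→(t→e)))

At [[[g S] n] m] (required: e): m is t, which is not a function with range e; hence [[g S] n] is the functor — type (t→e).
At [[g S] n] (required: (t→e)): n is t, which is not a function with range (t→e); hence [g S] is the functor — type (t→(t→e)).
At [g S] (required: (t→(t→e))): g is e, which is not a function with range (t→(t→e)); hence S is the functor — type (e→(t→(t→e))).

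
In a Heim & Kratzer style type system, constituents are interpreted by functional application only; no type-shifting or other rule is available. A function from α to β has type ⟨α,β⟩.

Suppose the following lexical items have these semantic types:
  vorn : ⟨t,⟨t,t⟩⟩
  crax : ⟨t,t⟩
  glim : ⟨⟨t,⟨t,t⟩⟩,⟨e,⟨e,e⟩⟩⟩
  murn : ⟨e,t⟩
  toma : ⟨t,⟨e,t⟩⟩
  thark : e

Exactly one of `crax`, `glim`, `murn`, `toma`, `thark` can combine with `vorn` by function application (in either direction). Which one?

glim

crax : ⟨t,t⟩ — neither side's domain matches the other.
glim — combines: glim : ⟨⟨t,⟨t,t⟩⟩,⟨e,⟨e,e⟩⟩⟩ takes vorn : ⟨t,⟨t,t⟩⟩ as argument, giving ⟨e,⟨e,e⟩⟩.
murn : ⟨e,t⟩ — neither side's domain matches the other.
toma : ⟨t,⟨e,t⟩⟩ — neither side's domain matches the other.
thark : e — neither side's domain matches the other.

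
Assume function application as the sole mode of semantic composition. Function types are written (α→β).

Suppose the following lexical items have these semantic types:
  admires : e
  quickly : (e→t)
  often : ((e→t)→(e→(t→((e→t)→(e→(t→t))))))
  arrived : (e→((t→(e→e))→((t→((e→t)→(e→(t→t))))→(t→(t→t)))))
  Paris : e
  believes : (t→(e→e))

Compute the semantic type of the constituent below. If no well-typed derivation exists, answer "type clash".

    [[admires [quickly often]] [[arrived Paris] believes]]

(t→(t→t))

[quickly often]: often is ((e→t)→(e→(t→((e→t)→(e→(t→t)))))), quickly is (e→t); result (e→(t→((e→t)→(e→(t→t))))).
[admires [quickly often]]: [quickly often] is (e→(t→((e→t)→(e→(t→t))))), admires is e; result (t→((e→t)→(e→(t→t)))).
[arrived Paris]: arrived is (e→((t→(e→e))→((t→((e→t)→(e→(t→t))))→(t→(t→t))))), Paris is e; result ((t→(e→e))→((t→((e→t)→(e→(t→t))))→(t→(t→t)))).
[[arrived Paris] believes]: [arrived Paris] is ((t→(e→e))→((t→((e→t)→(e→(t→t))))→(t→(t→t)))), believes is (t→(e→e)); result ((t→((e→t)→(e→(t→t))))→(t→(t→t))).
[[admires [quickly often]] [[arrived Paris] believes]]: [[arrived Paris] believes] is ((t→((e→t)→(e→(t→t))))→(t→(t→t))), [admires [quickly often]] is (t→((e→t)→(e→(t→t)))); result (t→(t→t)).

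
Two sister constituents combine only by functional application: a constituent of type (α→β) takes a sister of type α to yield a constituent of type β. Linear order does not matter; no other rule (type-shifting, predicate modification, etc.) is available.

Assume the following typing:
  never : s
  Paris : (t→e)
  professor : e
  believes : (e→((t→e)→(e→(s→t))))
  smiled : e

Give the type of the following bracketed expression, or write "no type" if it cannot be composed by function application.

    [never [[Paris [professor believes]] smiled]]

[professor believes]: (e→((t→e)→(e→(s→t)))) applied to e yields ((t→e)→(e→(s→t))).
[Paris [professor believes]]: ((t→e)→(e→(s→t))) applied to (t→e) yields (e→(s→t)).
[[Paris [professor believes]] smiled]: (e→(s→t)) applied to e yields (s→t).
[never [[Paris [professor believes]] smiled]]: (s→t) applied to s yields t.

t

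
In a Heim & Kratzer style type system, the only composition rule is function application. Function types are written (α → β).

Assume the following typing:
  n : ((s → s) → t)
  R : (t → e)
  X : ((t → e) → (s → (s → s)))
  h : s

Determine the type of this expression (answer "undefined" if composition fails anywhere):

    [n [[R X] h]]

[R X] — X of type ((t → e) → (s → (s → s))) combines with R of type (t → e): type (s → (s → s)).
[[R X] h] — [R X] of type (s → (s → s)) combines with h of type s: type (s → s).
[n [[R X] h]] — n of type ((s → s) → t) combines with [[R X] h] of type (s → s): type t.

t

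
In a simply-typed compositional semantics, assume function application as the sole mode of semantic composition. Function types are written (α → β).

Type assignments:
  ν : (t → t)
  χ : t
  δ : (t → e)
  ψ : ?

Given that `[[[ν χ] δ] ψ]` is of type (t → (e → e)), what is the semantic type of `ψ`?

[[[ν χ] δ] ψ] is required to be (t → (e → e)). [[ν χ] δ] : e cannot yield (t → (e → e)) as functor, so ψ : (e → (t → (e → e))).

(e → (t → (e → e)))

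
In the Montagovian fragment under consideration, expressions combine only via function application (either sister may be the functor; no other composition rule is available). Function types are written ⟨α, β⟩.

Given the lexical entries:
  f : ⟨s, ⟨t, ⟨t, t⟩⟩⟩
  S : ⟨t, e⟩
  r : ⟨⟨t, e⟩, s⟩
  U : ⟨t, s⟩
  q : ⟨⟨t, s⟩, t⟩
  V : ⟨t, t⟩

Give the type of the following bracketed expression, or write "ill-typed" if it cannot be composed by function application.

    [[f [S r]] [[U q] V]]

[S r] — r of type ⟨⟨t, e⟩, s⟩ combines with S of type ⟨t, e⟩: type s.
[f [S r]] — f of type ⟨s, ⟨t, ⟨t, t⟩⟩⟩ combines with [S r] of type s: type ⟨t, ⟨t, t⟩⟩.
[U q] — q of type ⟨⟨t, s⟩, t⟩ combines with U of type ⟨t, s⟩: type t.
[[U q] V] — V of type ⟨t, t⟩ combines with [U q] of type t: type t.
[[f [S r]] [[U q] V]] — [f [S r]] of type ⟨t, ⟨t, t⟩⟩ combines with [[U q] V] of type t: type ⟨t, t⟩.

⟨t, t⟩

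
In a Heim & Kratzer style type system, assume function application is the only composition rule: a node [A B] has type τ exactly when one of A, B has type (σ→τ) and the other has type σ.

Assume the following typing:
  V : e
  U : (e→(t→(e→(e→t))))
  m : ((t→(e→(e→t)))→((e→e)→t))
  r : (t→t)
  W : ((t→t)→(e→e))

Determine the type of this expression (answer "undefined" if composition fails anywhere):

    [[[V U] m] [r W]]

[V U]: functor U : (e→(t→(e→(e→t)))), argument V : e; result (t→(e→(e→t))).
[[V U] m]: functor m : ((t→(e→(e→t)))→((e→e)→t)), argument [V U] : (t→(e→(e→t))); result ((e→e)→t).
[r W]: functor W : ((t→t)→(e→e)), argument r : (t→t); result (e→e).
[[[V U] m] [r W]]: functor [[V U] m] : ((e→e)→t), argument [r W] : (e→e); result t.

t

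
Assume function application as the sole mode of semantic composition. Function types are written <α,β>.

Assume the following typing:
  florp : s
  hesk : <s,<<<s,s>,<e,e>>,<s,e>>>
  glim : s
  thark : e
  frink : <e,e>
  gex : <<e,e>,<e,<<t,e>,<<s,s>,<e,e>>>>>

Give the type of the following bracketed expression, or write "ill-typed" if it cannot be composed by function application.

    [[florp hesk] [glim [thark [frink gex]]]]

[florp hesk] — hesk of type <s,<<<s,s>,<e,e>>,<s,e>>> combines with florp of type s: type <<<s,s>,<e,e>>,<s,e>>.
[frink gex] — gex of type <<e,e>,<e,<<t,e>,<<s,s>,<e,e>>>>> combines with frink of type <e,e>: type <e,<<t,e>,<<s,s>,<e,e>>>>.
[thark [frink gex]] — [frink gex] of type <e,<<t,e>,<<s,s>,<e,e>>>> combines with thark of type e: type <<t,e>,<<s,s>,<e,e>>>.
[glim [thark [frink gex]]]: s and <<t,e>,<<s,s>,<e,e>>> cannot combine by function application — type clash.

ill-typed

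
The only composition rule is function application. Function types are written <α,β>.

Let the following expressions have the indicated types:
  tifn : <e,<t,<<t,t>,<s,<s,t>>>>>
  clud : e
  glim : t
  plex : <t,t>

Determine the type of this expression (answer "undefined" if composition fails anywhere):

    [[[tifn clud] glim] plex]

<s,<s,t>>

[tifn clud] — tifn of type <e,<t,<<t,t>,<s,<s,t>>>>> combines with clud of type e: type <t,<<t,t>,<s,<s,t>>>>.
[[tifn clud] glim] — [tifn clud] of type <t,<<t,t>,<s,<s,t>>>> combines with glim of type t: type <<t,t>,<s,<s,t>>>.
[[[tifn clud] glim] plex] — [[tifn clud] glim] of type <<t,t>,<s,<s,t>>> combines with plex of type <t,t>: type <s,<s,t>>.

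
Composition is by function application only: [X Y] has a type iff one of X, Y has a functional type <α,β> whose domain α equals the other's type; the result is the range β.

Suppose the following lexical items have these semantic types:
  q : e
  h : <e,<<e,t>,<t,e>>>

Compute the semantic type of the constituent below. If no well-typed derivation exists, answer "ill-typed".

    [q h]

<<e,t>,<t,e>>

[q h]: functor h : <e,<<e,t>,<t,e>>>, argument q : e; result <<e,t>,<t,e>>.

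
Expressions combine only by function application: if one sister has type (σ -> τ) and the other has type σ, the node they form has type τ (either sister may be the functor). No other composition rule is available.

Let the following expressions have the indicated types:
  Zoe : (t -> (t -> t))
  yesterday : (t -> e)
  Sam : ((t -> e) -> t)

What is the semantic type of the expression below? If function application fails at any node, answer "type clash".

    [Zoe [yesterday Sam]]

[yesterday Sam]: Sam is ((t -> e) -> t), yesterday is (t -> e); result t.
[Zoe [yesterday Sam]]: Zoe is (t -> (t -> t)), [yesterday Sam] is t; result (t -> t).

(t -> t)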